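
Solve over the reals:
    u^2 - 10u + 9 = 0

u = 1 or u = 9

Factor: (u - 9)(u - 1) = 0.
So u = 9 or u = 1.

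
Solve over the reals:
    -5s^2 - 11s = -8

s = -2.7763 or s = 0.5763

Rearrange to standard form: -5s^2 - 11s + 8 = 0.
Discriminant: (-11)^2 - 4*(-5)*8 = 281.
Quadratic formula: s = (11 +/- sqrt(281)) / (-10).
So s = -sqrt(281)/10 - 11/10 ~= -2.7763 or s = -11/10 + sqrt(281)/10 ~= 0.5763.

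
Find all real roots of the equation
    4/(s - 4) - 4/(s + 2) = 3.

s = -3.1231 or s = 5.1231

Multiply both sides by (s - 4)(s + 2):
4(s + 2) - 4(s - 4) = 3(s - 4)(s + 2).
Expand and collect terms: 3s² - 6s - 48 = 0.
By the quadratic formula, s = (6 ± √612) / 6, so s ≈ 5.1231 or s ≈ -3.1231.
Neither value makes a denominator zero (s ≠ 4, s ≠ -2), so both are valid.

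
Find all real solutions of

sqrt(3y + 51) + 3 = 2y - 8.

Isolate the radical: sqrt(3y + 51) = 2y - 11.
Square both sides: 3y + 51 = (2y - 11)^2.
Expand and rearrange: 4y^2 - 47y + 70 = 0.
Solving gives y = 10 or y = 1.75.
Check each candidate in the original equation:
  y = 10: sqrt(81) = 9, while 2y - 11 = 9 — valid.
  y = 1.75: sqrt(56.25) = 7.5, while 2y - 11 = -7.5 — extraneous.

y = 10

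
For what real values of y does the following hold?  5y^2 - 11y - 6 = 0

y = -0.4524 or y = 2.6524

Discriminant: (-11)^2 - 4*5*(-6) = 241.
Quadratic formula: y = (11 +/- sqrt(241)) / 10.
So y = 11/10 + sqrt(241)/10 ~= 2.6524 or y = 11/10 - sqrt(241)/10 ~= -0.4524.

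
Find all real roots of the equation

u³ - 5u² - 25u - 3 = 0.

u = -3 or u = -0.1231 or u = 8.1231

Possible rational roots are divisors of -3. Testing u = -3 gives 0, so (u + 3) is a factor.
Divide: u³ - 5u² - 25u - 3 = (u + 3)(u² - 8u - 1).
Apply the quadratic formula to u² - 8u - 1 = 0: u = (8 ± √68)/2, i.e. u ≈ 8.1231 or u ≈ -0.1231.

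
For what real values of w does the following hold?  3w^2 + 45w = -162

Bring every term to one side: 3w^2 + 45w + 162 = 0.
Factor: 3(w + 9)(w + 6) = 0.
So w = -9 or w = -6.

w = -9 or w = -6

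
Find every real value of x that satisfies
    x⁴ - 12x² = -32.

Let u = x². The equation becomes u² - 12u + 32 = 0.
Factor: (u - 4)(u - 8) = 0, so u = 4 or u = 8.
x² = 4 gives x = ±2.
x² = 8 gives x = ±2·√(2) ≈ ±2.8284.

x = -2.8284 or x = -2 or x = 2 or x = 2.8284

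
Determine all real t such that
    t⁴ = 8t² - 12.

Let u = t². The equation becomes u² - 8u + 12 = 0.
Factor: (u - 6)(u - 2) = 0, so u = 6 or u = 2.
t² = 6 gives t = ±√(6) ≈ ±2.4495.
t² = 2 gives t = ±√(2) ≈ ±1.4142.

t = -2.4495 or t = -1.4142 or t = 1.4142 or t = 2.4495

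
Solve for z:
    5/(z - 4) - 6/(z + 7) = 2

Multiply both sides by (z - 4)(z + 7):
5(z + 7) - 6(z - 4) = 2(z - 4)(z + 7).
Expand and collect terms: 2z² + 7z - 115 = 0.
By the quadratic formula, z = (-7 ± √969) / 4, so z ≈ 6.0322 or z ≈ -9.5322.
Neither value makes a denominator zero (z ≠ 4, z ≠ -7), so both are valid.

z = -9.5322 or z = 6.0322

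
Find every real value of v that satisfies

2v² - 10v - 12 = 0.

v = -1 or v = 6

Factor: 2(v - 6)(v + 1) = 0.
So v = 6 or v = -1.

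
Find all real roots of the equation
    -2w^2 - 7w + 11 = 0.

w = -4.6762 or w = 1.1762

Discriminant: (-7)^2 - 4*(-2)*11 = 137.
Quadratic formula: w = (7 +/- sqrt(137)) / (-4).
So w = -sqrt(137)/4 - 7/4 ~= -4.6762 or w = -7/4 + sqrt(137)/4 ~= 1.1762.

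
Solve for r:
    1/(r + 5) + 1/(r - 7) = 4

Multiply both sides by (r + 5)(r - 7):
(r - 7) + (r + 5) = 4(r + 5)(r - 7).
Expand and collect terms: 4r² - 10r - 138 = 0.
By the quadratic formula, r = (10 ± √2308) / 8, so r ≈ 7.2552 or r ≈ -4.7552.
Neither value makes a denominator zero (r ≠ -5, r ≠ 7), so both are valid.

r = -4.7552 or r = 7.2552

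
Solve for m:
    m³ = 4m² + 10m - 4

m = -2 or m = 0.3542 or m = 5.6458

Rearrange: m³ - 4m² - 10m + 4 = 0.
Possible rational roots are divisors of 4. Testing m = -2 gives 0, so (m + 2) is a factor.
Divide: m³ - 4m² - 10m + 4 = (m + 2)(m² - 6m + 2).
Apply the quadratic formula to m² - 6m + 2 = 0: m = (6 ± √28)/2, i.e. m ≈ 5.6458 or m ≈ 0.3542.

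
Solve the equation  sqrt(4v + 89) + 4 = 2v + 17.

v = -2

Isolate the radical: sqrt(4v + 89) = 2v + 13.
Square both sides: 4v + 89 = (2v + 13)^2.
Expand and rearrange: 4v^2 + 48v + 80 = 0.
Solving gives v = -2 or v = -10.
Check each candidate in the original equation:
  v = -2: sqrt(81) = 9, while 2v + 13 = 9 — valid.
  v = -10: sqrt(49) = 7, while 2v + 13 = -7 — extraneous.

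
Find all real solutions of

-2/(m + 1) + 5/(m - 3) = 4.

m = -1.3892 or m = 4.1392

Multiply both sides by (m + 1)(m - 3):
-2(m - 3) + 5(m + 1) = 4(m + 1)(m - 3).
Expand and collect terms: 4m^2 - 11m - 23 = 0.
By the quadratic formula, m = (11 +/- sqrt(489)) / 8, so m ~= 4.1392 or m ~= -1.3892.
Neither value makes a denominator zero (m != -1, m != 3), so both are valid.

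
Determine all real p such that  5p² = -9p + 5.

p = -2.2454 or p = 0.4454

Rearrange to standard form: 5p² + 9p - 5 = 0.
Discriminant: (9)² − 4·5·(-5) = 181.
Quadratic formula: p = (-9 ± √181) / 10.
So p = -9/10 + √(181)/10 ≈ 0.4454 or p = -√(181)/10 - 9/10 ≈ -2.2454.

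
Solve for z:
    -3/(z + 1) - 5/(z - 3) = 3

z = -2.4415 or z = 1.7749

Multiply both sides by (z + 1)(z - 3):
-3(z - 3) - 5(z + 1) = 3(z + 1)(z - 3).
Expand and collect terms: 3z^2 + 2z - 13 = 0.
By the quadratic formula, z = (-2 +/- sqrt(160)) / 6, so z ~= 1.7749 or z ~= -2.4415.
Neither value makes a denominator zero (z != -1, z != 3), so both are valid.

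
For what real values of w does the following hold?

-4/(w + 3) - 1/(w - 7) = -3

Multiply both sides by (w + 3)(w - 7):
-4(w - 7) - (w + 3) = -3(w + 3)(w - 7).
Expand and collect terms: -3w² + 17w + 38 = 0.
By the quadratic formula, w = (-17 ± √745) / -6, so w ≈ -1.7158 or w ≈ 7.3824.
Neither value makes a denominator zero (w ≠ -3, w ≠ 7), so both are valid.

w = -1.7158 or w = 7.3824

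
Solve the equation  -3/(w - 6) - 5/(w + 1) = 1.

Multiply both sides by (w - 6)(w + 1):
-3(w + 1) - 5(w - 6) = (w - 6)(w + 1).
Expand and collect terms: w^2 + 3w - 33 = 0.
By the quadratic formula, w = (-3 +/- sqrt(141)) / 2, so w ~= 4.4372 or w ~= -7.4372.
Neither value makes a denominator zero (w != 6, w != -1), so both are valid.

w = -7.4372 or w = 4.4372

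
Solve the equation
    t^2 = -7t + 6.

t = -7.772 or t = 0.772

Rearrange to standard form: t^2 + 7t - 6 = 0.
Discriminant: (7)^2 - 4*1*(-6) = 73.
Quadratic formula: t = (-7 +/- sqrt(73)) / 2.
So t = -7/2 + sqrt(73)/2 ~= 0.772 or t = -sqrt(73)/2 - 7/2 ~= -7.772.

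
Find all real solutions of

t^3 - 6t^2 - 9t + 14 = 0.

Possible rational roots are divisors of 14. Testing t = -2 gives 0, so (t + 2) is a factor.
Divide: t^3 - 6t^2 - 9t + 14 = (t + 2)(t^2 - 8t + 7).
Factor the quadratic: t = 7 or t = 1.

t = -2 or t = 1 or t = 7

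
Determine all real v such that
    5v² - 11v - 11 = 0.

v = -0.7466 or v = 2.9466

Discriminant: (-11)² − 4·5·(-11) = 341.
Quadratic formula: v = (11 ± √341) / 10.
So v = 11/10 + √(341)/10 ≈ 2.9466 or v = 11/10 - √(341)/10 ≈ -0.7466.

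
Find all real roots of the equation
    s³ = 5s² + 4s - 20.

s = -2 or s = 2 or s = 5

Rearrange: s³ - 5s² - 4s + 20 = 0.
Possible rational roots are divisors of 20. Testing s = -2 gives 0, so (s + 2) is a factor.
Divide: s³ - 5s² - 4s + 20 = (s + 2)(s² - 7s + 10).
Factor the quadratic: s = 5 or s = 2.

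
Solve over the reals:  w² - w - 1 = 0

Discriminant: (-1)² − 4·1·(-1) = 5.
Quadratic formula: w = (1 ± √5) / 2.
So w = 1/2 + √(5)/2 ≈ 1.618 or w = 1/2 - √(5)/2 ≈ -0.618.

w = -0.618 or w = 1.618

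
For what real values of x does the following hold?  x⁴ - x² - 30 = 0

Let u = x². The equation becomes u² - u - 30 = 0.
Factor: (u + 5)(u - 6) = 0, so u = -5 or u = 6.
x² = -5 < 0 has no real solution.
x² = 6 gives x = ±√(6) ≈ ±2.4495.

x = -2.4495 or x = 2.4495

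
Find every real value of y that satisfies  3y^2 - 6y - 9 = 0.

Factor: 3(y - 3)(y + 1) = 0.
So y = 3 or y = -1.

y = -1 or y = 3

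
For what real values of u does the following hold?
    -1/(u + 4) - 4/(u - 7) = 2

Multiply both sides by (u + 4)(u - 7):
-(u - 7) - 4(u + 4) = 2(u + 4)(u - 7).
Expand and collect terms: 2u² - u - 47 = 0.
By the quadratic formula, u = (1 ± √377) / 4, so u ≈ 5.1041 or u ≈ -4.6041.
Neither value makes a denominator zero (u ≠ -4, u ≠ 7), so both are valid.

u = -4.6041 or u = 5.1041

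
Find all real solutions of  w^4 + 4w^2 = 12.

w = -1.4142 or w = 1.4142

Let u = w^2. The equation becomes u^2 + 4u - 12 = 0.
Factor: (u - 2)(u + 6) = 0, so u = 2 or u = -6.
w^2 = 2 gives w = +/-sqrt(2) ~= +/-1.4142.
w^2 = -6 < 0 has no real solution.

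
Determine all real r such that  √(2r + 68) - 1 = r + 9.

Isolate the radical: √(2r + 68) = r + 10.
Square both sides: 2r + 68 = (r + 10)².
Expand and rearrange: r² + 18r + 32 = 0.
Solving gives r = -2 or r = -16.
Check each candidate in the original equation:
  r = -2: √(64) = 8, while r + 10 = 8 — valid.
  r = -16: √(36) = 6, while r + 10 = -6 — extraneous.

r = -2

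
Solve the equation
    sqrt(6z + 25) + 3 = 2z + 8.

Isolate the radical: sqrt(6z + 25) = 2z + 5.
Square both sides: 6z + 25 = (2z + 5)^2.
Expand and rearrange: 4z^2 + 14z = 0.
Solving gives z = 0 or z = -3.5.
Check each candidate in the original equation:
  z = 0: sqrt(25) = 5, while 2z + 5 = 5 — valid.
  z = -3.5: sqrt(4) = 2, while 2z + 5 = -2 — extraneous.

z = 0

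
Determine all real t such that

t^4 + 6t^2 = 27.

Let u = t^2. The equation becomes u^2 + 6u - 27 = 0.
Factor: (u - 3)(u + 9) = 0, so u = 3 or u = -9.
t^2 = 3 gives t = +/-sqrt(3) ~= +/-1.7321.
t^2 = -9 < 0 has no real solution.

t = -1.7321 or t = 1.7321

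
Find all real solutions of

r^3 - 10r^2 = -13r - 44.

Rearrange: r^3 - 10r^2 + 13r + 44 = 0.
Possible rational roots are divisors of 44. Testing r = 4 gives 0, so (r - 4) is a factor.
Divide: r^3 - 10r^2 + 13r + 44 = (r - 4)(r^2 - 6r - 11).
Apply the quadratic formula to r^2 - 6r - 11 = 0: r = (6 +/- sqrt(80))/2, i.e. r ~= 7.4721 or r ~= -1.4721.

r = -1.4721 or r = 4 or r = 7.4721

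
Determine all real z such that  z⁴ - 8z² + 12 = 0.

Let u = z². The equation becomes u² - 8u + 12 = 0.
Factor: (u - 6)(u - 2) = 0, so u = 6 or u = 2.
z² = 6 gives z = ±√(6) ≈ ±2.4495.
z² = 2 gives z = ±√(2) ≈ ±1.4142.

z = -2.4495 or z = -1.4142 or z = 1.4142 or z = 2.4495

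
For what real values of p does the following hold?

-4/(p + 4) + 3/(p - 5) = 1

Multiply both sides by (p + 4)(p - 5):
-4(p - 5) + 3(p + 4) = (p + 4)(p - 5).
Expand and collect terms: p^2 - 52 = 0.
By the quadratic formula, p = (0 +/- sqrt(208)) / 2, so p ~= 7.2111 or p ~= -7.2111.
Neither value makes a denominator zero (p != -4, p != 5), so both are valid.

p = -7.2111 or p = 7.2111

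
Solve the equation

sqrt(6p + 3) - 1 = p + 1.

p = 1

Isolate the radical: sqrt(6p + 3) = p + 2.
Square both sides: 6p + 3 = (p + 2)^2.
Expand and rearrange: p^2 - 2p + 1 = 0.
This gives the repeated root p = 1.
Check in the original equation:
  p = 1: sqrt(9) = 3, while p + 2 = 3 — valid.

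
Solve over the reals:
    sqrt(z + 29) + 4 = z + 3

Isolate the radical: sqrt(z + 29) = z - 1.
Square both sides: z + 29 = (z - 1)^2.
Expand and rearrange: z^2 - 3z - 28 = 0.
Solving gives z = 7 or z = -4.
Check each candidate in the original equation:
  z = 7: sqrt(36) = 6, while z - 1 = 6 — valid.
  z = -4: sqrt(25) = 5, while z - 1 = -5 — extraneous.

z = 7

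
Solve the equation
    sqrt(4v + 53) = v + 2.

v = 7

Square both sides: 4v + 53 = (v + 2)^2.
Expand and rearrange: v^2 - 49 = 0.
Solving gives v = 7 or v = -7.
Check each candidate in the original equation:
  v = 7: sqrt(81) = 9, while v + 2 = 9 — valid.
  v = -7: sqrt(25) = 5, while v + 2 = -5 — extraneous.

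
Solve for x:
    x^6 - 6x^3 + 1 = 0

x = 0.5557 or x = 1.7996

Let u = x^3. The equation becomes u^2 - 6u + 1 = 0.
By the quadratic formula, u = 2*sqrt(2) + 3 or u = 3 - 2*sqrt(2).
x^3 = 2*sqrt(2) + 3 gives x = (2*sqrt(2) + 3)^(1/3) ~= 1.7996.
x^3 = 3 - 2*sqrt(2) gives x = (3 - 2*sqrt(2))^(1/3) ~= 0.5557.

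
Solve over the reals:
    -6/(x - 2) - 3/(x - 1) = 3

x = -1.4142 or x = 1.4142

Multiply both sides by (x - 2)(x - 1):
-6(x - 1) - 3(x - 2) = 3(x - 2)(x - 1).
Expand and collect terms: 3x² - 6 = 0.
By the quadratic formula, x = (0 ± √72) / 6, so x ≈ 1.4142 or x ≈ -1.4142.
Neither value makes a denominator zero (x ≠ 2, x ≠ 1), so both are valid.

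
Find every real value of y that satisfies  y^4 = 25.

Let u = y^2. The equation becomes u^2 - 25 = 0.
Factor: (u - 5)(u + 5) = 0, so u = 5 or u = -5.
y^2 = 5 gives y = +/-sqrt(5) ~= +/-2.2361.
y^2 = -5 < 0 has no real solution.

y = -2.2361 or y = 2.2361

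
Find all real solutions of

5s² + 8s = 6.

Rearrange to standard form: 5s² + 8s - 6 = 0.
Discriminant: (8)² − 4·5·(-6) = 184.
Quadratic formula: s = (-8 ± √184) / 10.
So s = -4/5 + √(46)/5 ≈ 0.5565 or s = -√(46)/5 - 4/5 ≈ -2.1565.

s = -2.1565 or s = 0.5565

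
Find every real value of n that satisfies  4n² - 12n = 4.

n = -0.3028 or n = 3.3028

Rearrange to standard form: 4n² - 12n - 4 = 0.
Discriminant: (-12)² − 4·4·(-4) = 208.
Quadratic formula: n = (12 ± √208) / 8.
So n = 3/2 + √(13)/2 ≈ 3.3028 or n = 3/2 - √(13)/2 ≈ -0.3028.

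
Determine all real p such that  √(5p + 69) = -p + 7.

p = -1

Square both sides: 5p + 69 = (-p + 7)².
Expand and rearrange: p² - 19p - 20 = 0.
Solving gives p = 20 or p = -1.
Check each candidate in the original equation:
  p = 20: √(169) = 13, while -p + 7 = -13 — extraneous.
  p = -1: √(64) = 8, while -p + 7 = 8 — valid.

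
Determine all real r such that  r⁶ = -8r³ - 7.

Let u = r³. The equation becomes u² + 8u + 7 = 0.
Factor: (u + 7)(u + 1) = 0, so u = -7 or u = -1.
r³ = -7 gives r = -∛(7) ≈ -1.9129.
r³ = -1 gives r = -1.

r = -1.9129 or r = -1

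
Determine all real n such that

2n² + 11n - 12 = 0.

Discriminant: (11)² − 4·2·(-12) = 217.
Quadratic formula: n = (-11 ± √217) / 4.
So n = -11/4 + √(217)/4 ≈ 0.9327 or n = -√(217)/4 - 11/4 ≈ -6.4327.

n = -6.4327 or n = 0.9327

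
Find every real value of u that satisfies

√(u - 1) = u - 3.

u = 5

Square both sides: u - 1 = (u - 3)².
Expand and rearrange: u² - 7u + 10 = 0.
Solving gives u = 5 or u = 2.
Check each candidate in the original equation:
  u = 5: √(4) = 2, while u - 3 = 2 — valid.
  u = 2: √(1) = 1, while u - 3 = -1 — extraneous.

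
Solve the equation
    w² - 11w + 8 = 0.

w = 0.783 or w = 10.217

Discriminant: (-11)² − 4·1·8 = 89.
Quadratic formula: w = (11 ± √89) / 2.
So w = √(89)/2 + 11/2 ≈ 10.217 or w = 11/2 - √(89)/2 ≈ 0.783.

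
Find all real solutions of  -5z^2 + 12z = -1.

Rearrange to standard form: -5z^2 + 12z + 1 = 0.
Discriminant: (12)^2 - 4*(-5)*1 = 164.
Quadratic formula: z = (-12 +/- sqrt(164)) / (-10).
So z = 6/5 - sqrt(41)/5 ~= -0.0806 or z = 6/5 + sqrt(41)/5 ~= 2.4806.

z = -0.0806 or z = 2.4806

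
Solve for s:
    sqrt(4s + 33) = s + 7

s = -2

Square both sides: 4s + 33 = (s + 7)^2.
Expand and rearrange: s^2 + 10s + 16 = 0.
Solving gives s = -2 or s = -8.
Check each candidate in the original equation:
  s = -2: sqrt(25) = 5, while s + 7 = 5 — valid.
  s = -8: sqrt(1) = 1, while s + 7 = -1 — extraneous.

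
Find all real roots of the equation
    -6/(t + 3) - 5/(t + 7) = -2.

Multiply both sides by (t + 3)(t + 7):
-6(t + 7) - 5(t + 3) = -2(t + 3)(t + 7).
Expand and collect terms: -2t^2 - 9t + 15 = 0.
By the quadratic formula, t = (9 +/- sqrt(201)) / -4, so t ~= -5.7944 or t ~= 1.2944.
Neither value makes a denominator zero (t != -3, t != -7), so both are valid.

t = -5.7944 or t = 1.2944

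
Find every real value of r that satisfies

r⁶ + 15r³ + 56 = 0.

Let u = r³. The equation becomes u² + 15u + 56 = 0.
Factor: (u + 8)(u + 7) = 0, so u = -8 or u = -7.
r³ = -8 gives r = -2.
r³ = -7 gives r = -∛(7) ≈ -1.9129.

r = -2 or r = -1.9129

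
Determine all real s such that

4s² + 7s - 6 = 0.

Discriminant: (7)² − 4·4·(-6) = 145.
Quadratic formula: s = (-7 ± √145) / 8.
So s = -7/8 + √(145)/8 ≈ 0.6302 or s = -√(145)/8 - 7/8 ≈ -2.3802.

s = -2.3802 or s = 0.6302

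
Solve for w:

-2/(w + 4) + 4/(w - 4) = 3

w = -4.577 or w = 5.2436

Multiply both sides by (w + 4)(w - 4):
-2(w - 4) + 4(w + 4) = 3(w + 4)(w - 4).
Expand and collect terms: 3w^2 - 2w - 72 = 0.
By the quadratic formula, w = (2 +/- sqrt(868)) / 6, so w ~= 5.2436 or w ~= -4.577.
Neither value makes a denominator zero (w != -4, w != 4), so both are valid.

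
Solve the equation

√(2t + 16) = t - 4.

Square both sides: 2t + 16 = (t - 4)².
Expand and rearrange: t² - 10t = 0.
Solving gives t = 10 or t = 0.
Check each candidate in the original equation:
  t = 10: √(36) = 6, while t - 4 = 6 — valid.
  t = 0: √(16) = 4, while t - 4 = -4 — extraneous.

t = 10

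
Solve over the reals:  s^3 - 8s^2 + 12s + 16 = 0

Possible rational roots are divisors of 16. Testing s = 4 gives 0, so (s - 4) is a factor.
Divide: s^3 - 8s^2 + 12s + 16 = (s - 4)(s^2 - 4s - 4).
Apply the quadratic formula to s^2 - 4s - 4 = 0: s = (4 +/- sqrt(32))/2, i.e. s ~= 4.8284 or s ~= -0.8284.

s = -0.8284 or s = 4 or s = 4.8284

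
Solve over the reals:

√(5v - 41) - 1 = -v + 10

v = 9

Isolate the radical: √(5v - 41) = -v + 11.
Square both sides: 5v - 41 = (-v + 11)².
Expand and rearrange: v² - 27v + 162 = 0.
Solving gives v = 18 or v = 9.
Check each candidate in the original equation:
  v = 18: √(49) = 7, while -v + 11 = -7 — extraneous.
  v = 9: √(4) = 2, while -v + 11 = 2 — valid.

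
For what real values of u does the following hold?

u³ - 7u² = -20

u = -1.5311 or u = 2 or u = 6.5311

Rearrange: u³ - 7u² + 20 = 0.
Possible rational roots are divisors of 20. Testing u = 2 gives 0, so (u - 2) is a factor.
Divide: u³ - 7u² + 20 = (u - 2)(u² - 5u - 10).
Apply the quadratic formula to u² - 5u - 10 = 0: u = (5 ± √65)/2, i.e. u ≈ 6.5311 or u ≈ -1.5311.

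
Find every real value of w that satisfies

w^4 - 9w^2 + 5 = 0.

Let u = w^2. The equation becomes u^2 - 9u + 5 = 0.
By the quadratic formula, u = sqrt(61)/2 + 9/2 or u = 9/2 - sqrt(61)/2.
w^2 = sqrt(61)/2 + 9/2 gives w = +/-sqrt(sqrt(61)/2 + 9/2) ~= +/-2.8992.
w^2 = 9/2 - sqrt(61)/2 gives w = +/-sqrt(9/2 - sqrt(61)/2) ~= +/-0.7713.

w = -2.8992 or w = -0.7713 or w = 0.7713 or w = 2.8992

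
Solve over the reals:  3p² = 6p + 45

p = -3 or p = 5

Bring every term to one side: 3p² - 6p - 45 = 0.
Factor: 3(p - 5)(p + 3) = 0.
So p = 5 or p = -3.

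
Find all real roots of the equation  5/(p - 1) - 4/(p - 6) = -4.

p = -0.0733 or p = 6.8233

Multiply both sides by (p - 1)(p - 6):
5(p - 6) - 4(p - 1) = -4(p - 1)(p - 6).
Expand and collect terms: -4p^2 + 27p + 2 = 0.
By the quadratic formula, p = (-27 +/- sqrt(761)) / -8, so p ~= -0.0733 or p ~= 6.8233.
Neither value makes a denominator zero (p != 1, p != 6), so both are valid.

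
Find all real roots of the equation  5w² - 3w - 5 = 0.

Discriminant: (-3)² − 4·5·(-5) = 109.
Quadratic formula: w = (3 ± √109) / 10.
So w = 3/10 + √(109)/10 ≈ 1.344 or w = 3/10 - √(109)/10 ≈ -0.744.

w = -0.744 or w = 1.344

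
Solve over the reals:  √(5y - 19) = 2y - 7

Square both sides: 5y - 19 = (2y - 7)².
Expand and rearrange: 4y² - 33y + 68 = 0.
Solving gives y = 4.25 or y = 4.
Check each candidate in the original equation:
  y = 4.25: √(2.25) = 1.5, while 2y - 7 = 1.5 — valid.
  y = 4: √(1) = 1, while 2y - 7 = 1 — valid.

y = 4 or y = 4.25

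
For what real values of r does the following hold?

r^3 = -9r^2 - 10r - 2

r = -7.7417 or r = -1 or r = -0.2583

Rearrange: r^3 + 9r^2 + 10r + 2 = 0.
Possible rational roots are divisors of 2. Testing r = -1 gives 0, so (r + 1) is a factor.
Divide: r^3 + 9r^2 + 10r + 2 = (r + 1)(r^2 + 8r + 2).
Apply the quadratic formula to r^2 + 8r + 2 = 0: r = (-8 +/- sqrt(56))/2, i.e. r ~= -0.2583 or r ~= -7.7417.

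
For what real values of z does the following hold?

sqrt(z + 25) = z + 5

Square both sides: z + 25 = (z + 5)^2.
Expand and rearrange: z^2 + 9z = 0.
Solving gives z = 0 or z = -9.
Check each candidate in the original equation:
  z = 0: sqrt(25) = 5, while z + 5 = 5 — valid.
  z = -9: sqrt(16) = 4, while z + 5 = -4 — extraneous.

z = 0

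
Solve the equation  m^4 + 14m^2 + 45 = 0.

Let u = m^2. The equation becomes u^2 + 14u + 45 = 0.
Factor: (u + 5)(u + 9) = 0, so u = -5 or u = -9.
m^2 = -5 < 0 has no real solution.
m^2 = -9 < 0 has no real solution.

No real solutions.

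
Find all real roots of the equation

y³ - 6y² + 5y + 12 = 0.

y = -1 or y = 3 or y = 4

Possible rational roots are divisors of 12. Testing y = 3 gives 0, so (y - 3) is a factor.
Divide: y³ - 6y² + 5y + 12 = (y - 3)(y² - 3y - 4).
Factor the quadratic: y = 4 or y = -1.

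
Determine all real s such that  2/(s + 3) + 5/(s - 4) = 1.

s = -1.9161 or s = 9.9161

Multiply both sides by (s + 3)(s - 4):
2(s - 4) + 5(s + 3) = (s + 3)(s - 4).
Expand and collect terms: s² - 8s - 19 = 0.
By the quadratic formula, s = (8 ± √140) / 2, so s ≈ 9.9161 or s ≈ -1.9161.
Neither value makes a denominator zero (s ≠ -3, s ≠ 4), so both are valid.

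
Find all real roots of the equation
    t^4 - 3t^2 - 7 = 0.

t = -2.1311 or t = 2.1311

Let u = t^2. The equation becomes u^2 - 3u - 7 = 0.
By the quadratic formula, u = 3/2 + sqrt(37)/2 or u = 3/2 - sqrt(37)/2.
t^2 = 3/2 + sqrt(37)/2 gives t = +/-sqrt(3/2 + sqrt(37)/2) ~= +/-2.1311.
t^2 = 3/2 - sqrt(37)/2 < 0 has no real solution.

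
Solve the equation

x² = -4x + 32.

Bring every term to one side: x² + 4x - 32 = 0.
Factor: (x - 4)(x + 8) = 0.
So x = 4 or x = -8.

x = -8 or x = 4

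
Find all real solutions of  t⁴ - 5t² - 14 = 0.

Let u = t². The equation becomes u² - 5u - 14 = 0.
Factor: (u - 7)(u + 2) = 0, so u = 7 or u = -2.
t² = 7 gives t = ±√(7) ≈ ±2.6458.
t² = -2 < 0 has no real solution.

t = -2.6458 or t = 2.6458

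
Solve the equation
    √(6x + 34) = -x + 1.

x = -3

Square both sides: 6x + 34 = (-x + 1)².
Expand and rearrange: x² - 8x - 33 = 0.
Solving gives x = 11 or x = -3.
Check each candidate in the original equation:
  x = 11: √(100) = 10, while -x + 1 = -10 — extraneous.
  x = -3: √(16) = 4, while -x + 1 = 4 — valid.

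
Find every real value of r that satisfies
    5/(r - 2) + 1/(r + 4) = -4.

Multiply both sides by (r - 2)(r + 4):
5(r + 4) + (r - 2) = -4(r - 2)(r + 4).
Expand and collect terms: -4r^2 - 14r + 14 = 0.
By the quadratic formula, r = (14 +/- sqrt(420)) / -8, so r ~= -4.3117 or r ~= 0.8117.
Neither value makes a denominator zero (r != 2, r != -4), so both are valid.

r = -4.3117 or r = 0.8117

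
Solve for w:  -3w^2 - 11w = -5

Rearrange to standard form: -3w^2 - 11w + 5 = 0.
Discriminant: (-11)^2 - 4*(-3)*5 = 181.
Quadratic formula: w = (11 +/- sqrt(181)) / (-6).
So w = -sqrt(181)/6 - 11/6 ~= -4.0756 or w = -11/6 + sqrt(181)/6 ~= 0.4089.

w = -4.0756 or w = 0.4089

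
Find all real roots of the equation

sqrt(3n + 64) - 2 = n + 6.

n = 0

Isolate the radical: sqrt(3n + 64) = n + 8.
Square both sides: 3n + 64 = (n + 8)^2.
Expand and rearrange: n^2 + 13n = 0.
Solving gives n = 0 or n = -13.
Check each candidate in the original equation:
  n = 0: sqrt(64) = 8, while n + 8 = 8 — valid.
  n = -13: sqrt(25) = 5, while n + 8 = -5 — extraneous.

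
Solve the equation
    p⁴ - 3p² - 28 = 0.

Let u = p². The equation becomes u² - 3u - 28 = 0.
Factor: (u - 7)(u + 4) = 0, so u = 7 or u = -4.
p² = 7 gives p = ±√(7) ≈ ±2.6458.
p² = -4 < 0 has no real solution.

p = -2.6458 or p = 2.6458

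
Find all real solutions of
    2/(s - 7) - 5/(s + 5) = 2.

Multiply both sides by (s - 7)(s + 5):
2(s + 5) - 5(s - 7) = 2(s - 7)(s + 5).
Expand and collect terms: 2s² - s - 115 = 0.
By the quadratic formula, s = (1 ± √921) / 4, so s ≈ 7.837 or s ≈ -7.337.
Neither value makes a denominator zero (s ≠ 7, s ≠ -5), so both are valid.

s = -7.337 or s = 7.837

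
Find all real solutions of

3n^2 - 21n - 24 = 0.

n = -1 or n = 8

Factor: 3(n - 8)(n + 1) = 0.
So n = 8 or n = -1.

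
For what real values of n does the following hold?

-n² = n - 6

n = -3 or n = 2

Bring every term to one side: -n² - n + 6 = 0.
Factor: -1(n - 2)(n + 3) = 0.
So n = 2 or n = -3.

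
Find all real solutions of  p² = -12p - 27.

p = -9 or p = -3

Bring every term to one side: p² + 12p + 27 = 0.
Factor: (p + 9)(p + 3) = 0.
So p = -9 or p = -3.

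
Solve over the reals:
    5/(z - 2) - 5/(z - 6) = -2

Multiply both sides by (z - 2)(z - 6):
5(z - 6) - 5(z - 2) = -2(z - 2)(z - 6).
Expand and collect terms: -2z² + 16z - 4 = 0.
By the quadratic formula, z = (-16 ± √224) / -4, so z ≈ 0.2583 or z ≈ 7.7417.
Neither value makes a denominator zero (z ≠ 2, z ≠ 6), so both are valid.

z = 0.2583 or z = 7.7417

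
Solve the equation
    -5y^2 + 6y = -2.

Rearrange to standard form: -5y^2 + 6y + 2 = 0.
Discriminant: (6)^2 - 4*(-5)*2 = 76.
Quadratic formula: y = (-6 +/- sqrt(76)) / (-10).
So y = 3/5 - sqrt(19)/5 ~= -0.2718 or y = 3/5 + sqrt(19)/5 ~= 1.4718.

y = -0.2718 or y = 1.4718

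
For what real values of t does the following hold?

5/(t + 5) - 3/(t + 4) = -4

t = -5.8956 or t = -3.6044

Multiply both sides by (t + 5)(t + 4):
5(t + 4) - 3(t + 5) = -4(t + 5)(t + 4).
Expand and collect terms: -4t^2 - 38t - 85 = 0.
By the quadratic formula, t = (38 +/- sqrt(84)) / -8, so t ~= -5.8956 or t ~= -3.6044.
Neither value makes a denominator zero (t != -5, t != -4), so both are valid.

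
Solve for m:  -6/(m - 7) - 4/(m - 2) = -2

Multiply both sides by (m - 7)(m - 2):
-6(m - 2) - 4(m - 7) = -2(m - 7)(m - 2).
Expand and collect terms: -2m^2 + 28m - 68 = 0.
By the quadratic formula, m = (-28 +/- sqrt(240)) / -4, so m ~= 3.127 or m ~= 10.873.
Neither value makes a denominator zero (m != 7, m != 2), so both are valid.

m = 3.127 or m = 10.873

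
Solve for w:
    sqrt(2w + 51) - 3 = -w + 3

Isolate the radical: sqrt(2w + 51) = -w + 6.
Square both sides: 2w + 51 = (-w + 6)^2.
Expand and rearrange: w^2 - 14w - 15 = 0.
Solving gives w = 15 or w = -1.
Check each candidate in the original equation:
  w = 15: sqrt(81) = 9, while -w + 6 = -9 — extraneous.
  w = -1: sqrt(49) = 7, while -w + 6 = 7 — valid.

w = -1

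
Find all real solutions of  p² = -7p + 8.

Bring every term to one side: p² + 7p - 8 = 0.
Factor: (p + 8)(p - 1) = 0.
So p = -8 or p = 1.

p = -8 or p = 1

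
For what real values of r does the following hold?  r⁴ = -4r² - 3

No real solutions.

Let u = r². The equation becomes u² + 4u + 3 = 0.
Factor: (u + 1)(u + 3) = 0, so u = -1 or u = -3.
r² = -1 < 0 has no real solution.
r² = -3 < 0 has no real solution.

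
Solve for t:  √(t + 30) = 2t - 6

t = 6

Square both sides: t + 30 = (2t - 6)².
Expand and rearrange: 4t² - 25t + 6 = 0.
Solving gives t = 6 or t = 0.25.
Check each candidate in the original equation:
  t = 6: √(36) = 6, while 2t - 6 = 6 — valid.
  t = 0.25: √(30.25) = 5.5, while 2t - 6 = -5.5 — extraneous.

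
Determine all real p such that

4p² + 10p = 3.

p = -2.7707 or p = 0.2707

Rearrange to standard form: 4p² + 10p - 3 = 0.
Discriminant: (10)² − 4·4·(-3) = 148.
Quadratic formula: p = (-10 ± √148) / 8.
So p = -5/4 + √(37)/4 ≈ 0.2707 or p = -√(37)/4 - 5/4 ≈ -2.7707.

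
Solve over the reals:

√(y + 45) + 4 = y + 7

Isolate the radical: √(y + 45) = y + 3.
Square both sides: y + 45 = (y + 3)².
Expand and rearrange: y² + 5y - 36 = 0.
Solving gives y = 4 or y = -9.
Check each candidate in the original equation:
  y = 4: √(49) = 7, while y + 3 = 7 — valid.
  y = -9: √(36) = 6, while y + 3 = -6 — extraneous.

y = 4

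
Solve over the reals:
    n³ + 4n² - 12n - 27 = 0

Possible rational roots are divisors of -27. Testing n = 3 gives 0, so (n - 3) is a factor.
Divide: n³ + 4n² - 12n - 27 = (n - 3)(n² + 7n + 9).
Apply the quadratic formula to n² + 7n + 9 = 0: n = (-7 ± √13)/2, i.e. n ≈ -1.6972 or n ≈ -5.3028.

n = -5.3028 or n = -1.6972 or n = 3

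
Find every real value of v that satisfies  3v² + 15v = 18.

Bring every term to one side: 3v² + 15v - 18 = 0.
Factor: 3(v + 6)(v - 1) = 0.
So v = -6 or v = 1.

v = -6 or v = 1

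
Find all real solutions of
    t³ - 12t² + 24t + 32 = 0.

t = -0.899 or t = 4 or t = 8.899

Possible rational roots are divisors of 32. Testing t = 4 gives 0, so (t - 4) is a factor.
Divide: t³ - 12t² + 24t + 32 = (t - 4)(t² - 8t - 8).
Apply the quadratic formula to t² - 8t - 8 = 0: t = (8 ± √96)/2, i.e. t ≈ 8.899 or t ≈ -0.899.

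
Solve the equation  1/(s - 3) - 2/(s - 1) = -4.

Multiply both sides by (s - 3)(s - 1):
(s - 1) - 2(s - 3) = -4(s - 3)(s - 1).
Expand and collect terms: -4s^2 + 17s - 17 = 0.
By the quadratic formula, s = (-17 +/- sqrt(17)) / -8, so s ~= 1.6096 or s ~= 2.6404.
Neither value makes a denominator zero (s != 3, s != 1), so both are valid.

s = 1.6096 or s = 2.6404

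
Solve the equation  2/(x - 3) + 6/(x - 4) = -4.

x = 1.634 or x = 3.366

Multiply both sides by (x - 3)(x - 4):
2(x - 4) + 6(x - 3) = -4(x - 3)(x - 4).
Expand and collect terms: -4x^2 + 20x - 22 = 0.
By the quadratic formula, x = (-20 +/- sqrt(48)) / -8, so x ~= 1.634 or x ~= 3.366.
Neither value makes a denominator zero (x != 3, x != 4), so both are valid.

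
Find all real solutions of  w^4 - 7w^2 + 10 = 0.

Let u = w^2. The equation becomes u^2 - 7u + 10 = 0.
Factor: (u - 5)(u - 2) = 0, so u = 5 or u = 2.
w^2 = 5 gives w = +/-sqrt(5) ~= +/-2.2361.
w^2 = 2 gives w = +/-sqrt(2) ~= +/-1.4142.

w = -2.2361 or w = -1.4142 or w = 1.4142 or w = 2.2361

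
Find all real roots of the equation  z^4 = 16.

z = -2 or z = 2

Let u = z^2. The equation becomes u^2 - 16 = 0.
Factor: (u + 4)(u - 4) = 0, so u = -4 or u = 4.
z^2 = -4 < 0 has no real solution.
z^2 = 4 gives z = +/-2.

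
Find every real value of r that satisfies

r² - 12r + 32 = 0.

r = 4 or r = 8

Factor: (r - 4)(r - 8) = 0.
So r = 4 or r = 8.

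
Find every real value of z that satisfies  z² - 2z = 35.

Bring every term to one side: z² - 2z - 35 = 0.
Factor: (z - 7)(z + 5) = 0.
So z = 7 or z = -5.

z = -5 or z = 7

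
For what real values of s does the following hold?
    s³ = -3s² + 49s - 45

Rearrange: s³ + 3s² - 49s + 45 = 0.
Possible rational roots are divisors of 45. Testing s = 5 gives 0, so (s - 5) is a factor.
Divide: s³ + 3s² - 49s + 45 = (s - 5)(s² + 8s - 9).
Factor the quadratic: s = 1 or s = -9.

s = -9 or s = 1 or s = 5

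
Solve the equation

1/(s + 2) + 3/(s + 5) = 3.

s = -4.135 or s = -1.5316

Multiply both sides by (s + 2)(s + 5):
(s + 5) + 3(s + 2) = 3(s + 2)(s + 5).
Expand and collect terms: 3s² + 17s + 19 = 0.
By the quadratic formula, s = (-17 ± √61) / 6, so s ≈ -1.5316 or s ≈ -4.135.
Neither value makes a denominator zero (s ≠ -2, s ≠ -5), so both are valid.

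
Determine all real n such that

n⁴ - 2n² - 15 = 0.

n = -2.2361 or n = 2.2361

Let u = n². The equation becomes u² - 2u - 15 = 0.
Factor: (u + 3)(u - 5) = 0, so u = -3 or u = 5.
n² = -3 < 0 has no real solution.
n² = 5 gives n = ±√(5) ≈ ±2.2361.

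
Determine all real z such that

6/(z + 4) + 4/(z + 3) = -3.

Multiply both sides by (z + 4)(z + 3):
6(z + 3) + 4(z + 4) = -3(z + 4)(z + 3).
Expand and collect terms: -3z² - 31z - 70 = 0.
Factor or apply the quadratic formula: z = -7 or z = -3.3333.
Neither value makes a denominator zero (z ≠ -4, z ≠ -3), so both are valid.

z = -7 or z = -3.3333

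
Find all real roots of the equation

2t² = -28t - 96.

t = -8 or t = -6

Bring every term to one side: 2t² + 28t + 96 = 0.
Factor: 2(t + 8)(t + 6) = 0.
So t = -8 or t = -6.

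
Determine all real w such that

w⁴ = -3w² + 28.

w = -2 or w = 2

Let u = w². The equation becomes u² + 3u - 28 = 0.
Factor: (u - 4)(u + 7) = 0, so u = 4 or u = -7.
w² = 4 gives w = ±2.
w² = -7 < 0 has no real solution.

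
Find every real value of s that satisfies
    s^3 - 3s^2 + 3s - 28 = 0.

Possible rational roots are divisors of -28. Testing s = 4 gives 0, so (s - 4) is a factor.
Divide: s^3 - 3s^2 + 3s - 28 = (s - 4)(s^2 + s + 7).
The quadratic s^2 + s + 7 has discriminant -27 < 0, so no further real roots.

s = 4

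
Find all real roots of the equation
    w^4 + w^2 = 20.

w = -2 or w = 2

Let u = w^2. The equation becomes u^2 + u - 20 = 0.
Factor: (u + 5)(u - 4) = 0, so u = -5 or u = 4.
w^2 = -5 < 0 has no real solution.
w^2 = 4 gives w = +/-2.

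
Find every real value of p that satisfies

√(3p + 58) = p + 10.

p = -3

Square both sides: 3p + 58 = (p + 10)².
Expand and rearrange: p² + 17p + 42 = 0.
Solving gives p = -3 or p = -14.
Check each candidate in the original equation:
  p = -3: √(49) = 7, while p + 10 = 7 — valid.
  p = -14: √(16) = 4, while p + 10 = -4 — extraneous.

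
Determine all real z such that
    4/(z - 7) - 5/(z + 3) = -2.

z = 0.6492 or z = 3.8508

Multiply both sides by (z - 7)(z + 3):
4(z + 3) - 5(z - 7) = -2(z - 7)(z + 3).
Expand and collect terms: -2z^2 + 9z - 5 = 0.
By the quadratic formula, z = (-9 +/- sqrt(41)) / -4, so z ~= 0.6492 or z ~= 3.8508.
Neither value makes a denominator zero (z != 7, z != -3), so both are valid.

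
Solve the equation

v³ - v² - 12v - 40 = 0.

v = 5

Possible rational roots are divisors of -40. Testing v = 5 gives 0, so (v - 5) is a factor.
Divide: v³ - v² - 12v - 40 = (v - 5)(v² + 4v + 8).
The quadratic v² + 4v + 8 has discriminant -16 < 0, so no further real roots.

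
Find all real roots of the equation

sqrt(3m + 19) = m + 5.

m = -1

Square both sides: 3m + 19 = (m + 5)^2.
Expand and rearrange: m^2 + 7m + 6 = 0.
Solving gives m = -1 or m = -6.
Check each candidate in the original equation:
  m = -1: sqrt(16) = 4, while m + 5 = 4 — valid.
  m = -6: sqrt(1) = 1, while m + 5 = -1 — extraneous.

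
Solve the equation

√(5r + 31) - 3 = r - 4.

Isolate the radical: √(5r + 31) = r - 1.
Square both sides: 5r + 31 = (r - 1)².
Expand and rearrange: r² - 7r - 30 = 0.
Solving gives r = 10 or r = -3.
Check each candidate in the original equation:
  r = 10: √(81) = 9, while r - 1 = 9 — valid.
  r = -3: √(16) = 4, while r - 1 = -4 — extraneous.

r = 10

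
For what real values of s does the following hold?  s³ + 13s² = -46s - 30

Rearrange: s³ + 13s² + 46s + 30 = 0.
Possible rational roots are divisors of 30. Testing s = -5 gives 0, so (s + 5) is a factor.
Divide: s³ + 13s² + 46s + 30 = (s + 5)(s² + 8s + 6).
Apply the quadratic formula to s² + 8s + 6 = 0: s = (-8 ± √40)/2, i.e. s ≈ -0.8377 or s ≈ -7.1623.

s = -7.1623 or s = -5 or s = -0.8377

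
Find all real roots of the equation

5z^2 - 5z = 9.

z = -0.9318 or z = 1.9318

Rearrange to standard form: 5z^2 - 5z - 9 = 0.
Discriminant: (-5)^2 - 4*5*(-9) = 205.
Quadratic formula: z = (5 +/- sqrt(205)) / 10.
So z = 1/2 + sqrt(205)/10 ~= 1.9318 or z = 1/2 - sqrt(205)/10 ~= -0.9318.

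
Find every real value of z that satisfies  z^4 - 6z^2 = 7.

Let u = z^2. The equation becomes u^2 - 6u - 7 = 0.
Factor: (u + 1)(u - 7) = 0, so u = -1 or u = 7.
z^2 = -1 < 0 has no real solution.
z^2 = 7 gives z = +/-sqrt(7) ~= +/-2.6458.

z = -2.6458 or z = 2.6458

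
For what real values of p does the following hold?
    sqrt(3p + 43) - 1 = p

p = 7

Isolate the radical: sqrt(3p + 43) = p + 1.
Square both sides: 3p + 43 = (p + 1)^2.
Expand and rearrange: p^2 - p - 42 = 0.
Solving gives p = 7 or p = -6.
Check each candidate in the original equation:
  p = 7: sqrt(64) = 8, while p + 1 = 8 — valid.
  p = -6: sqrt(25) = 5, while p + 1 = -5 — extraneous.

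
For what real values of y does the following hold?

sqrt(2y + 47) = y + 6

y = 1

Square both sides: 2y + 47 = (y + 6)^2.
Expand and rearrange: y^2 + 10y - 11 = 0.
Solving gives y = 1 or y = -11.
Check each candidate in the original equation:
  y = 1: sqrt(49) = 7, while y + 6 = 7 — valid.
  y = -11: sqrt(25) = 5, while y + 6 = -5 — extraneous.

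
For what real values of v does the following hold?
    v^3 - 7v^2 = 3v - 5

v = -1 or v = 0.6834 or v = 7.3166

Rearrange: v^3 - 7v^2 - 3v + 5 = 0.
Possible rational roots are divisors of 5. Testing v = -1 gives 0, so (v + 1) is a factor.
Divide: v^3 - 7v^2 - 3v + 5 = (v + 1)(v^2 - 8v + 5).
Apply the quadratic formula to v^2 - 8v + 5 = 0: v = (8 +/- sqrt(44))/2, i.e. v ~= 7.3166 or v ~= 0.6834.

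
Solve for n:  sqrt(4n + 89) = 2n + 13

Square both sides: 4n + 89 = (2n + 13)^2.
Expand and rearrange: 4n^2 + 48n + 80 = 0.
Solving gives n = -2 or n = -10.
Check each candidate in the original equation:
  n = -2: sqrt(81) = 9, while 2n + 13 = 9 — valid.
  n = -10: sqrt(49) = 7, while 2n + 13 = -7 — extraneous.

n = -2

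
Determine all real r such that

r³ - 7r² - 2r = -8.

r = -1.1231 or r = 1 or r = 7.1231

Rearrange: r³ - 7r² - 2r + 8 = 0.
Possible rational roots are divisors of 8. Testing r = 1 gives 0, so (r - 1) is a factor.
Divide: r³ - 7r² - 2r + 8 = (r - 1)(r² - 6r - 8).
Apply the quadratic formula to r² - 6r - 8 = 0: r = (6 ± √68)/2, i.e. r ≈ 7.1231 or r ≈ -1.1231.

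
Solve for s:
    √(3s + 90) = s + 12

s = -3

Square both sides: 3s + 90 = (s + 12)².
Expand and rearrange: s² + 21s + 54 = 0.
Solving gives s = -3 or s = -18.
Check each candidate in the original equation:
  s = -3: √(81) = 9, while s + 12 = 9 — valid.
  s = -18: √(36) = 6, while s + 12 = -6 — extraneous.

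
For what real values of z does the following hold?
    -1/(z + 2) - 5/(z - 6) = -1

z = -1.4031 or z = 11.4031

Multiply both sides by (z + 2)(z - 6):
-(z - 6) - 5(z + 2) = -(z + 2)(z - 6).
Expand and collect terms: -z² + 10z + 16 = 0.
By the quadratic formula, z = (-10 ± √164) / -2, so z ≈ -1.4031 or z ≈ 11.4031.
Neither value makes a denominator zero (z ≠ -2, z ≠ 6), so both are valid.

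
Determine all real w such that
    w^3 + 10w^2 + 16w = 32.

w = -7.1231 or w = -4 or w = 1.1231

Rearrange: w^3 + 10w^2 + 16w - 32 = 0.
Possible rational roots are divisors of -32. Testing w = -4 gives 0, so (w + 4) is a factor.
Divide: w^3 + 10w^2 + 16w - 32 = (w + 4)(w^2 + 6w - 8).
Apply the quadratic formula to w^2 + 6w - 8 = 0: w = (-6 +/- sqrt(68))/2, i.e. w ~= 1.1231 or w ~= -7.1231.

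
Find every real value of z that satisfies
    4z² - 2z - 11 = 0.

Discriminant: (-2)² − 4·4·(-11) = 180.
Quadratic formula: z = (2 ± √180) / 8.
So z = 1/4 + 3·√(5)/4 ≈ 1.9271 or z = 1/4 - 3·√(5)/4 ≈ -1.4271.

z = -1.4271 or z = 1.9271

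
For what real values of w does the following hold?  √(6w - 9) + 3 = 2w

Isolate the radical: √(6w - 9) = 2w - 3.
Square both sides: 6w - 9 = (2w - 3)².
Expand and rearrange: 4w² - 18w + 18 = 0.
Solving gives w = 3 or w = 1.5.
Check each candidate in the original equation:
  w = 3: √(9) = 3, while 2w - 3 = 3 — valid.
  w = 1.5: √(0) = 0, while 2w - 3 = 0 — valid.

w = 1.5 or w = 3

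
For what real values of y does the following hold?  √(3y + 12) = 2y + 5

y = -1

Square both sides: 3y + 12 = (2y + 5)².
Expand and rearrange: 4y² + 17y + 13 = 0.
Solving gives y = -1 or y = -3.25.
Check each candidate in the original equation:
  y = -1: √(9) = 3, while 2y + 5 = 3 — valid.
  y = -3.25: √(2.25) = 1.5, while 2y + 5 = -1.5 — extraneous.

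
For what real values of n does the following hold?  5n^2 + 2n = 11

n = -1.6967 or n = 1.2967

Rearrange to standard form: 5n^2 + 2n - 11 = 0.
Discriminant: (2)^2 - 4*5*(-11) = 224.
Quadratic formula: n = (-2 +/- sqrt(224)) / 10.
So n = -1/5 + 2*sqrt(14)/5 ~= 1.2967 or n = -2*sqrt(14)/5 - 1/5 ~= -1.6967.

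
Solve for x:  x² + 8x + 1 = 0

Discriminant: (8)² − 4·1·1 = 60.
Quadratic formula: x = (-8 ± √60) / 2.
So x = -4 + √(15) ≈ -0.127 or x = -4 - √(15) ≈ -7.873.

x = -7.873 or x = -0.127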